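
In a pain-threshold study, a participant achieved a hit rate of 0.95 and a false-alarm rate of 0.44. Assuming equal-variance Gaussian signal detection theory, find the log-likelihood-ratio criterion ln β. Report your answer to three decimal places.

ln β = -1.341

z(0.95) = 1.6449, z(0.44) = -0.1510
ln β = −½·[z(H)² − z(FA)²] = −0.5 × (2.7057 − 0.0228) = -1.34145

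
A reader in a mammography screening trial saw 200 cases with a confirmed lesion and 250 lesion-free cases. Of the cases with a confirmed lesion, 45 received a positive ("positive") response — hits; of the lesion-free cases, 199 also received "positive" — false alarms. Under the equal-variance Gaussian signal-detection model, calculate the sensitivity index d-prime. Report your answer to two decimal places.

d-prime = -1.58

H = 45/200 = 0.2250
FA = 199/250 = 0.7960
Φ⁻¹(H) = -0.755
Φ⁻¹(FA) = 0.827
d' = z(H) − z(FA) = -0.755 − 0.827 = -1.582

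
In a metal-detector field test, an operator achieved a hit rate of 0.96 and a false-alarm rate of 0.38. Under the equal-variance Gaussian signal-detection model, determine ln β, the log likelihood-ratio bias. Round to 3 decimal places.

z(H) = 1.7507
z(FA) = -0.3055
ln β = −½·[z(H)² − z(FA)²] = −0.5 × (3.0650 − 0.0933) = -1.48585

ln β = -1.486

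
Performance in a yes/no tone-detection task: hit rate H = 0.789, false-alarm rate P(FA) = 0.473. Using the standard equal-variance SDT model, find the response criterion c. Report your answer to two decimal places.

Φ⁻¹(0.789) = 0.8030, Φ⁻¹(0.473) = -0.0677
c = −½·[z(H) + z(FA)] = −0.5 × (0.8030 + (-0.0677)) = -0.36765

c = -0.37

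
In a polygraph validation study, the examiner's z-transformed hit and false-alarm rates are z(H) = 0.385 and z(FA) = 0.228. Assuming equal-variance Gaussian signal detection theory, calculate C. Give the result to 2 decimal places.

C = -0.31

c = −½·[z(H) + z(FA)] = −½·(0.385 + 0.228) = -0.3065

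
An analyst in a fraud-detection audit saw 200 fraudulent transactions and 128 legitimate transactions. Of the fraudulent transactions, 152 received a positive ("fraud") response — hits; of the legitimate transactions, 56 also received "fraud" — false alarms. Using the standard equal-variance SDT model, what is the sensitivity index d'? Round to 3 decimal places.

H = 152/200 = 0.7600
FA = 56/128 = 0.4375
z(H) = 0.7063
z(FA) = -0.1573
d' = z(H) − z(FA) = 0.7063 − (-0.1573) = 0.8636

d' = 0.864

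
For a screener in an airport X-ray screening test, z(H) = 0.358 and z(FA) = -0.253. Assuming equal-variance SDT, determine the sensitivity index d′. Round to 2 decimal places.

d′ = 0.61

d' = z(H) − z(FA) = 0.358 − (-0.253) = 0.611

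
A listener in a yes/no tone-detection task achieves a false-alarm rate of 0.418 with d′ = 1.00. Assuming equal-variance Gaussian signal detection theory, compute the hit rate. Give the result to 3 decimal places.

z(false-alarm rate) = z(0.418) = -0.2070
z(H) = z(FA) + d' = -0.2070 + 1.00 = 0.7930
hit rate = Φ(0.7930) = 0.7861

hit rate = 0.786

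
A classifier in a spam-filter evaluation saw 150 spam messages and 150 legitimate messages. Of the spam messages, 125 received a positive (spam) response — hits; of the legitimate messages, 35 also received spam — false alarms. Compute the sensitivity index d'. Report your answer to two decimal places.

H = 125/150 = 0.8333
FA = 35/150 = 0.2333
Φ⁻¹(H) = Φ⁻¹(0.8333) = 0.967
Φ⁻¹(FA) = Φ⁻¹(0.2333) = -0.728
d' = z(H) − z(FA) = 0.967 − (-0.728) = 1.695

d' = 1.70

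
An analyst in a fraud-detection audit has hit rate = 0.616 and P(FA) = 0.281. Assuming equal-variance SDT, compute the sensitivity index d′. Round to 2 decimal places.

z(0.616) = 0.2950, z(0.281) = -0.5799
d' = z(H) − z(FA) = 0.2950 − (-0.5799) = 0.8749

d′ = 0.87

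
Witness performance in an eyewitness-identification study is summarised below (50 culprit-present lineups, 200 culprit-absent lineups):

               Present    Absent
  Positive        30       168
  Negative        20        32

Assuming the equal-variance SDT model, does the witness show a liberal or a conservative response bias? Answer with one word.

liberal

z(H) = 0.253, z(FA) = 0.994
c = −½·(z(H) + z(FA)) = -0.6235
c < 0 → liberal criterion (biased toward responding “yes”).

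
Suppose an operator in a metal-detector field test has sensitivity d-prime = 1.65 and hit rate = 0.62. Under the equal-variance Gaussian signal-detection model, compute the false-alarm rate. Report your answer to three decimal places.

z(hit rate) = z(0.62) = 0.3055
z(FA) = z(H) − d' = 0.3055 − 1.65 = -1.3445
false-alarm rate = Φ(-1.3445) = 0.0894

false-alarm rate = 0.089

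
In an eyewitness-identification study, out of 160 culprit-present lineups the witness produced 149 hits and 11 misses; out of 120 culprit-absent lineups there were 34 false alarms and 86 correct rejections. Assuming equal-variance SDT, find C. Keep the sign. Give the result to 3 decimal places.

C = -0.456

H = 149/160 = 0.9313
FA = 34/120 = 0.2833
z(0.9313) = 1.4855, z(0.2833) = -0.5731
c = −½·[z(H) + z(FA)] = −0.5 × (1.4855 + (-0.5731)) = -0.4562
c < 0: the witness has a liberal response bias.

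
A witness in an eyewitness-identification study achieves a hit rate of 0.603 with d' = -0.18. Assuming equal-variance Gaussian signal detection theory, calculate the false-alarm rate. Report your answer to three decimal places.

false-alarm rate = 0.670

z(hit rate) = z(0.603) = 0.2611
z(FA) = z(H) − d' = 0.2611 − (-0.18) = 0.4411
false-alarm rate = Φ(0.4411) = 0.6704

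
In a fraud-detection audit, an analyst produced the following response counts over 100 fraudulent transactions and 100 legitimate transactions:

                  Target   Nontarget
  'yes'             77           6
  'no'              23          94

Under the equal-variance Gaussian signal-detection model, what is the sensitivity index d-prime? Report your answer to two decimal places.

d-prime = 2.29

H = 77/100 = 0.7700
FA = 6/100 = 0.0600
z(H) = z(0.7700) = 0.739
z(FA) = z(0.0600) = -1.555
d' = z(H) − z(FA) = 0.739 − (-1.555) = 2.294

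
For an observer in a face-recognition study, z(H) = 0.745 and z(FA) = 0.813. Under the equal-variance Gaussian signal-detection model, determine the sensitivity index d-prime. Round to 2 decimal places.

d-prime = -0.07

d' = z(H) − z(FA) = 0.745 − 0.813 = -0.068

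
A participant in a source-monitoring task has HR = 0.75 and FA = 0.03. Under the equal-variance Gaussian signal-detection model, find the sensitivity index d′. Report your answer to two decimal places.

d′ = 2.56

z(H) = 0.674
z(FA) = -1.881
d' = z(H) − z(FA) = 0.674 − (-1.881) = 2.555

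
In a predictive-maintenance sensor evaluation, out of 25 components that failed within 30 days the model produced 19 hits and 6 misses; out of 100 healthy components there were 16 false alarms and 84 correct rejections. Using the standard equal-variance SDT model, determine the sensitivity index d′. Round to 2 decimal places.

d′ = 1.70

H = 19/25 = 0.7600
FA = 16/100 = 0.1600
Φ⁻¹(0.7600) = 0.706, Φ⁻¹(0.1600) = -0.994
d' = z(H) − z(FA) = 0.706 − (-0.994) = 1.700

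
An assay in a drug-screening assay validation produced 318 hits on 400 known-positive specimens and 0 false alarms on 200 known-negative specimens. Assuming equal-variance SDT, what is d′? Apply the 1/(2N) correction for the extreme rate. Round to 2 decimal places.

The false-alarm rate is 0/200 = 0, so apply the 1/(2N) correction: FA → 1/(2·200) = 0.00250.
z(H) = z(0.79500) = 0.824
z(FA) = z(0.00250) = -2.807
d' = 0.824 − (-2.807) = 3.631

d′ = 3.63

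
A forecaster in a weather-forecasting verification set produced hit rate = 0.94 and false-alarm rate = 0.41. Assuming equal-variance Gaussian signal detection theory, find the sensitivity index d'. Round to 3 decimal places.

Φ⁻¹(0.94) = 1.5548, Φ⁻¹(0.41) = -0.2275
d' = z(H) − z(FA) = 1.5548 − (-0.2275) = 1.7823

d' = 1.782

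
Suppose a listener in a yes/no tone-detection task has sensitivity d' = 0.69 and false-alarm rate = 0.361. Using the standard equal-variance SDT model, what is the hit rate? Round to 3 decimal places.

z(false-alarm rate) = z(0.361) = -0.3558
z(H) = z(FA) + d' = -0.3558 + 0.69 = 0.3342
hit rate = Φ(0.3342) = 0.6309

hit rate = 0.631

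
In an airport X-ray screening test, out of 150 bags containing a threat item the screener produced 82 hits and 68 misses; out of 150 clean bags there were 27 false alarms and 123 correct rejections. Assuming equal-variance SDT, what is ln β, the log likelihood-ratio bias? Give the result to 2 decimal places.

H = 82/150 = 0.5467
FA = 27/150 = 0.1800
Φ⁻¹(H) = 0.117
Φ⁻¹(FA) = -0.915
ln β = −½·[z(H)² − z(FA)²] = −0.5 × (0.014 − 0.837) = 0.4115

ln β = 0.41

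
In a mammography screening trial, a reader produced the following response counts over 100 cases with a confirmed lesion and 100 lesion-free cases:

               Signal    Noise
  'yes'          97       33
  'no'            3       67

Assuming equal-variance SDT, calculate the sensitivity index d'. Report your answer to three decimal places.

d' = 2.321

H = 97/100 = 0.9700
FA = 33/100 = 0.3300
Φ⁻¹(H) = 1.8808
Φ⁻¹(FA) = -0.4399
d' = z(H) − z(FA) = 1.8808 − (-0.4399) = 2.3207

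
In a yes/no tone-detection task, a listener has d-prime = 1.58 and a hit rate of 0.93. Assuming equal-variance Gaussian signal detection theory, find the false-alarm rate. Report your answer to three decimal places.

z(hit rate) = z(0.93) = 1.4758
z(FA) = z(H) − d' = 1.4758 − 1.58 = -0.1042
false-alarm rate = Φ(-0.1042) = 0.4585

false-alarm rate = 0.459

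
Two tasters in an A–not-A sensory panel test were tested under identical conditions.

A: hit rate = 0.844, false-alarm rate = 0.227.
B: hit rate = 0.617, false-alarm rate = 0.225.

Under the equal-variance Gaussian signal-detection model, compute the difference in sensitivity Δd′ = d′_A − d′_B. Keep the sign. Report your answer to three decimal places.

Δd′ = 0.707

A: z(0.844) = 1.0110, z(0.227) = -0.7488, d' = 1.7598
B: z(0.617) = 0.2976, z(0.225) = -0.7554, d' = 1.0530
Δd' = d'_A − d'_B = 1.7598 − 1.0530 = 0.7068
A has the higher sensitivity.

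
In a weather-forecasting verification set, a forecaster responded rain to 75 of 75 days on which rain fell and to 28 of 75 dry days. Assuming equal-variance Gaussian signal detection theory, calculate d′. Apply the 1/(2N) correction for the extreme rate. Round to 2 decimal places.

The hit rate is 75/75 = 1, so apply the 1/(2N) correction: H → 1 − 1/(2·75) = 0.99333.
z(H) = z(0.99333) = 2.475
z(FA) = z(0.37333) = -0.323
d' = 2.475 − (-0.323) = 2.798

d′ = 2.80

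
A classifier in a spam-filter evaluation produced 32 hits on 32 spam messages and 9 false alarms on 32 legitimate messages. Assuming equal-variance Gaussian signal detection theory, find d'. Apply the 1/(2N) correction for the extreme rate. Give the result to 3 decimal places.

d' = 2.733

The hit rate is 32/32 = 1, so apply the 1/(2N) correction: H → 1 − 1/(2·32) = 0.98438.
z(H) = z(0.98438) = 2.1540
z(FA) = z(0.28125) = -0.5791
d' = 2.1540 − (-0.5791) = 2.7331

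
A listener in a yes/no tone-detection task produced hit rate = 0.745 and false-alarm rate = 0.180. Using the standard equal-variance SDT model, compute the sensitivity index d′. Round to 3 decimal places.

Φ⁻¹(0.745) = 0.6588, Φ⁻¹(0.180) = -0.9154
d' = z(H) − z(FA) = 0.6588 − (-0.9154) = 1.5742

d′ = 1.574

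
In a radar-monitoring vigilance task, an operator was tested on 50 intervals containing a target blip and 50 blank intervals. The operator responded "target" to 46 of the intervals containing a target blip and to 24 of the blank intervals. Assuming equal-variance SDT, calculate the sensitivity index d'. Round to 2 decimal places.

d' = 1.46

H = 46/50 = 0.9200
FA = 24/50 = 0.4800
z(H) = 1.405
z(FA) = -0.050
d' = z(H) − z(FA) = 1.405 − (-0.050) = 1.455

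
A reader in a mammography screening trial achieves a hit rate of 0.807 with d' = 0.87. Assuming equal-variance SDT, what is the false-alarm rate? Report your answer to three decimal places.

z(hit rate) = z(0.807) = 0.8669
z(FA) = z(H) − d' = 0.8669 − 0.87 = -0.0031
false-alarm rate = Φ(-0.0031) = 0.4988

false-alarm rate = 0.499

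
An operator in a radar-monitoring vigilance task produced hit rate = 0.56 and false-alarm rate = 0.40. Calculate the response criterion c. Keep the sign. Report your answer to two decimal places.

z(0.56) = 0.151, z(0.40) = -0.253
c = −½·[z(H) + z(FA)] = −0.5 × (0.151 + (-0.253)) = 0.051

c = 0.05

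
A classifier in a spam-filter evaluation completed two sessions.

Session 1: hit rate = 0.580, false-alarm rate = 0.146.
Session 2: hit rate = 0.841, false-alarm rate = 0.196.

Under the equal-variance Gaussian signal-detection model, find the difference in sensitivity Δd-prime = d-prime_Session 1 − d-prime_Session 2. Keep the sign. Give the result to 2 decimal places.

Δd-prime = -0.60

Session 1: z(0.580) = 0.202, z(0.146) = -1.054, d' = 1.256
Session 2: z(0.841) = 0.999, z(0.196) = -0.856, d' = 1.855
Δd' = d'_Session 1 − d'_Session 2 = 1.256 − 1.855 = -0.599
Session 2 has the higher sensitivity.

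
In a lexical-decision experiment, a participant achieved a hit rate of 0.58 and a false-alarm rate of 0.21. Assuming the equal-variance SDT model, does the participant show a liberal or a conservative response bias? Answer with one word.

z(H) = 0.202, z(FA) = -0.806
c = −½·(z(H) + z(FA)) = 0.302
c > 0 → conservative criterion (biased toward responding “no”).

conservative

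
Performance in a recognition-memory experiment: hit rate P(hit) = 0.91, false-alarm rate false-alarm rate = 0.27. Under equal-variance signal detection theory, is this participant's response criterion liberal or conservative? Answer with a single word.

z(H) = 1.341, z(FA) = -0.613
c = −½·(z(H) + z(FA)) = -0.364
c < 0 → liberal criterion (biased toward responding “yes”).

liberal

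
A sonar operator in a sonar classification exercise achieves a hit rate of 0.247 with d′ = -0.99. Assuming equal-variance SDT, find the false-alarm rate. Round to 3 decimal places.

false-alarm rate = 0.620

z(hit rate) = z(0.247) = -0.6840
z(FA) = z(H) − d' = -0.6840 − (-0.99) = 0.3060
false-alarm rate = Φ(0.3060) = 0.6202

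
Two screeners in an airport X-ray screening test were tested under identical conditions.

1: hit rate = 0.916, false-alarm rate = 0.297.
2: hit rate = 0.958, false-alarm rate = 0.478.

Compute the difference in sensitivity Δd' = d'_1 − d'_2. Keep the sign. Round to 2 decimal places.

Δd' = 0.13

1: z(0.916) = 1.379, z(0.297) = -0.533, d' = 1.912
2: z(0.958) = 1.728, z(0.478) = -0.055, d' = 1.783
Δd' = d'_1 − d'_2 = 1.912 − 1.783 = 0.129
1 has the higher sensitivity.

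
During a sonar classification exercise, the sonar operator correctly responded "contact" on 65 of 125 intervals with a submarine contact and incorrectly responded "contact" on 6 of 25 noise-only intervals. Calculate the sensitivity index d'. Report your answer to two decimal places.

d' = 0.76

H = 65/125 = 0.5200
FA = 6/25 = 0.2400
z(H) = z(0.5200) = 0.050
z(FA) = z(0.2400) = -0.706
d' = z(H) − z(FA) = 0.050 − (-0.706) = 0.756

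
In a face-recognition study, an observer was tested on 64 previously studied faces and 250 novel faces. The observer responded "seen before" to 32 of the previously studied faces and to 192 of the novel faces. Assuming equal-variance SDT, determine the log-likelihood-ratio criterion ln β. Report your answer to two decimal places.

ln β = 0.27

H = 32/64 = 0.5000
FA = 192/250 = 0.7680
Φ⁻¹(0.5000) = 0.000, Φ⁻¹(0.7680) = 0.732
ln β = −½·[z(H)² − z(FA)²] = −0.5 × (0.000 − 0.536) = 0.268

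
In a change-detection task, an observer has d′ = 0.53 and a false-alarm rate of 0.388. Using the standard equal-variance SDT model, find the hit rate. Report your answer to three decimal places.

hit rate = 0.597

z(false-alarm rate) = z(0.388) = -0.2845
z(H) = z(FA) + d' = -0.2845 + 0.53 = 0.2455
hit rate = Φ(0.2455) = 0.5970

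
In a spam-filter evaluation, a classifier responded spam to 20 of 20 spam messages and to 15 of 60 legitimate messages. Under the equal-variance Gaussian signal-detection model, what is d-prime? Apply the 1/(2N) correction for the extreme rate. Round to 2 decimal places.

The hit rate is 20/20 = 1, so apply the 1/(2N) correction: H → 1 − 1/(2·20) = 0.97500.
z(H) = z(0.97500) = 1.960
z(FA) = z(0.25000) = -0.674
d' = 1.960 − (-0.674) = 2.634

d-prime = 2.63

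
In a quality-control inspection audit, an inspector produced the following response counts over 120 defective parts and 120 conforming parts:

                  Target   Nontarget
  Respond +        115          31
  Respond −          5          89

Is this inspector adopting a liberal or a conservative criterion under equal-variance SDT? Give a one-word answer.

z(H) = 1.732, z(FA) = -0.648
c = −½·(z(H) + z(FA)) = -0.542
c < 0 → liberal criterion (biased toward responding “yes”).

liberal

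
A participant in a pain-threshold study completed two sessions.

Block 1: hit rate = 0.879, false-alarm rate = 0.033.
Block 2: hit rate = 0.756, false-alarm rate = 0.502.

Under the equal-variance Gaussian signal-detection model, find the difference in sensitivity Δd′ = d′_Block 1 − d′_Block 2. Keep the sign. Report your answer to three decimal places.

Block 1: z(0.879) = 1.1700, z(0.033) = -1.8384, d' = 3.0084
Block 2: z(0.756) = 0.6935, z(0.502) = 0.0050, d' = 0.6885
Δd' = d'_Block 1 − d'_Block 2 = 3.0084 − 0.6885 = 2.3199
Block 1 has the higher sensitivity.

Δd′ = 2.320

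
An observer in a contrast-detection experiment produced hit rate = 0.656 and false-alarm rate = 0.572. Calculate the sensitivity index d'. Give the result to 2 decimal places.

z(H) = 0.402
z(FA) = 0.181
d' = z(H) − z(FA) = 0.402 − 0.181 = 0.221

d' = 0.22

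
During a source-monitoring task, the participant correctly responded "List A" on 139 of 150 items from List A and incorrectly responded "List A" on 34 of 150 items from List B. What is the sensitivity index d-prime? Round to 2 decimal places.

d-prime = 2.20

H = 139/150 = 0.9267
FA = 34/150 = 0.2267
Φ⁻¹(0.9267) = 1.452, Φ⁻¹(0.2267) = -0.750
d' = z(H) − z(FA) = 1.452 − (-0.750) = 2.202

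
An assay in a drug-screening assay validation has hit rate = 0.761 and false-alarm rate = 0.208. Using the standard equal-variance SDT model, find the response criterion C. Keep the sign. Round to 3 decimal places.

z(H) = 0.7095
z(FA) = -0.8134
c = −½·[z(H) + z(FA)] = −0.5 × (0.7095 + (-0.8134)) = 0.05195
c > 0: the assay has a conservative response bias.

C = 0.052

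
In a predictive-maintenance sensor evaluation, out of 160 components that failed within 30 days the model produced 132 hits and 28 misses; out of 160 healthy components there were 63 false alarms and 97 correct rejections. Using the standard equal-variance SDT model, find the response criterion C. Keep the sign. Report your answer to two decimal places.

H = 132/160 = 0.8250
FA = 63/160 = 0.3937
Φ⁻¹(0.8250) = 0.935, Φ⁻¹(0.3937) = -0.270
c = −½·[z(H) + z(FA)] = −0.5 × (0.935 + (-0.270)) = -0.3325
c < 0: the model has a liberal response bias.

C = -0.33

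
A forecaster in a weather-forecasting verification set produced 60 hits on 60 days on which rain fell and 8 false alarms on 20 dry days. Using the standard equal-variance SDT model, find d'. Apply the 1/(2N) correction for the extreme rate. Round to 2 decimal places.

The hit rate is 60/60 = 1, so apply the 1/(2N) correction: H → 1 − 1/(2·60) = 0.99167.
z(H) = z(0.99167) = 2.394
z(FA) = z(0.40000) = -0.253
d' = 2.394 − (-0.253) = 2.647

d' = 2.65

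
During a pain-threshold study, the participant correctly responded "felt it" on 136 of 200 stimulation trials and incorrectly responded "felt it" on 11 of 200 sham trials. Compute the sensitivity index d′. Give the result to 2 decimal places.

d′ = 2.07

H = 136/200 = 0.6800
FA = 11/200 = 0.0550
Φ⁻¹(H) = Φ⁻¹(0.6800) = 0.468
Φ⁻¹(FA) = Φ⁻¹(0.0550) = -1.598
d' = z(H) − z(FA) = 0.468 − (-1.598) = 2.066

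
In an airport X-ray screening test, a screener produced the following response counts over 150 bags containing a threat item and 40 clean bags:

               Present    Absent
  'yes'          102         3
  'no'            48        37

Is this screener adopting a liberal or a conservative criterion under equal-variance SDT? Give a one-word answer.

z(H) = 0.468, z(FA) = -1.440
c = −½·(z(H) + z(FA)) = 0.486
c > 0 → conservative criterion (biased toward responding “no”).

conservative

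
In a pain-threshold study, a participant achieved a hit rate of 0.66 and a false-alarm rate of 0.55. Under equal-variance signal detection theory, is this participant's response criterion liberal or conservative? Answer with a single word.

z(H) = 0.412, z(FA) = 0.126
c = −½·(z(H) + z(FA)) = -0.269
c < 0 → liberal criterion (biased toward responding “yes”).

liberal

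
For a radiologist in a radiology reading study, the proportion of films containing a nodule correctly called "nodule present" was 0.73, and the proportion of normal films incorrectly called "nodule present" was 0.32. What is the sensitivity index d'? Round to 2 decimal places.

d' = 1.08

Φ⁻¹(H) = Φ⁻¹(0.73) = 0.613
Φ⁻¹(FA) = Φ⁻¹(0.32) = -0.468
d' = z(H) − z(FA) = 0.613 − (-0.468) = 1.081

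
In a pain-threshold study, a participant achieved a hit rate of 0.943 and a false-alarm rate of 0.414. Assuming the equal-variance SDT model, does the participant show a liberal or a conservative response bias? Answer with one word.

z(H) = 1.580, z(FA) = -0.217
c = −½·(z(H) + z(FA)) = -0.6815
c < 0 → liberal criterion (biased toward responding “yes”).

liberal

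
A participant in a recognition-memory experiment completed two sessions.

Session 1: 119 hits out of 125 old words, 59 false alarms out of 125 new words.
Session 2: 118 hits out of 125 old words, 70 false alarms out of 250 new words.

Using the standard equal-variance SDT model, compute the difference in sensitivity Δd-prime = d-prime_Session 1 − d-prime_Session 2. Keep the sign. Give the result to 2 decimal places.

Δd-prime = -0.44

Session 1: z(0.9520) = 1.665, z(0.4720) = -0.070, d' = 1.735
Session 2: z(0.9440) = 1.589, z(0.2800) = -0.583, d' = 2.172
Δd' = d'_Session 1 − d'_Session 2 = 1.735 − 2.172 = -0.437
Session 2 has the higher sensitivity.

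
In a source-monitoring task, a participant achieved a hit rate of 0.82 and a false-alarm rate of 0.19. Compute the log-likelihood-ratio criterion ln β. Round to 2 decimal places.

Φ⁻¹(0.82) = 0.915, Φ⁻¹(0.19) = -0.878
ln β = −½·[z(H)² − z(FA)²] = −0.5 × (0.837 − 0.771) = -0.033

ln β = -0.03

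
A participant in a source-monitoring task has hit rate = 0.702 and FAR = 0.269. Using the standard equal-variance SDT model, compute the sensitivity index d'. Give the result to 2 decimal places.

Φ⁻¹(H) = 0.5302
Φ⁻¹(FA) = -0.6158
d' = z(H) − z(FA) = 0.5302 − (-0.6158) = 1.1460

d' = 1.15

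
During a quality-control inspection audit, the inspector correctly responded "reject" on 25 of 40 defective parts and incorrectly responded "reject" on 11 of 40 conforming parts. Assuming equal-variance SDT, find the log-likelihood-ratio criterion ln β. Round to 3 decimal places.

ln β = 0.128

H = 25/40 = 0.6250
FA = 11/40 = 0.2750
z(H) = z(0.6250) = 0.3186
z(FA) = z(0.2750) = -0.5978
ln β = −½·[z(H)² − z(FA)²] = −0.5 × (0.1015 − 0.3574) = 0.12795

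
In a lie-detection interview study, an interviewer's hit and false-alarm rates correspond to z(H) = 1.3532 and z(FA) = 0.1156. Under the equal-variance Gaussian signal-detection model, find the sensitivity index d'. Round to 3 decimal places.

d' = 1.238

d' = z(H) − z(FA) = 1.3532 − 0.1156 = 1.2376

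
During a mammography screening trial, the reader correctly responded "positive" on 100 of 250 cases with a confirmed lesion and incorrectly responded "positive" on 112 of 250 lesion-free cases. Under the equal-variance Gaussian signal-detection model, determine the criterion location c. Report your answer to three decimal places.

H = 100/250 = 0.4000
FA = 112/250 = 0.4480
Φ⁻¹(0.4000) = -0.2533, Φ⁻¹(0.4480) = -0.1307
c = −½·[z(H) + z(FA)] = −0.5 × (-0.2533 + (-0.1307)) = 0.1920

c = 0.192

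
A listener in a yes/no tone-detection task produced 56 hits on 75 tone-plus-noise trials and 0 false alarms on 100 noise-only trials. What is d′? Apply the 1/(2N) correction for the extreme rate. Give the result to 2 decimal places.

d′ = 3.24

The false-alarm rate is 0/100 = 0, so apply the 1/(2N) correction: FA → 1/(2·100) = 0.00500.
z(H) = z(0.74667) = 0.664
z(FA) = z(0.00500) = -2.576
d' = 0.664 − (-2.576) = 3.240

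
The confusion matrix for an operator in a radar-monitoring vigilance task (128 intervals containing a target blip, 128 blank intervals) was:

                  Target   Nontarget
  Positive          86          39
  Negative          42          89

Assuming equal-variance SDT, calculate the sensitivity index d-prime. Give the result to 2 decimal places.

H = 86/128 = 0.6719
FA = 39/128 = 0.3047
Φ⁻¹(0.6719) = 0.4452, Φ⁻¹(0.3047) = -0.5109
d' = z(H) − z(FA) = 0.4452 − (-0.5109) = 0.9561

d-prime = 0.96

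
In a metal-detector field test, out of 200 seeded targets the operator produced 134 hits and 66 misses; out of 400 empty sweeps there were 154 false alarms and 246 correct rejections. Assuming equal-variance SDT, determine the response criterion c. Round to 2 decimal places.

H = 134/200 = 0.6700
FA = 154/400 = 0.3850
z(H) = 0.4399
z(FA) = -0.2924
c = −½·[z(H) + z(FA)] = −0.5 × (0.4399 + (-0.2924)) = -0.07375

c = -0.07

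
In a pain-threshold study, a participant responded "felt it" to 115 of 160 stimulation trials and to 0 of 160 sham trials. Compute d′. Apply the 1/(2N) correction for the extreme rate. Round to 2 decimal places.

The false-alarm rate is 0/160 = 0, so apply the 1/(2N) correction: FA → 1/(2·160) = 0.00313.
z(H) = z(0.71875) = 0.579
z(FA) = z(0.00313) = -2.734
d' = 0.579 − (-2.734) = 3.313

d′ = 3.31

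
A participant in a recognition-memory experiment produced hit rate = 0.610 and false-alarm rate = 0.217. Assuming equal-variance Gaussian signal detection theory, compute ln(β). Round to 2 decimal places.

Φ⁻¹(H) = Φ⁻¹(0.610) = 0.279
Φ⁻¹(FA) = Φ⁻¹(0.217) = -0.782
ln β = −½·[z(H)² − z(FA)²] = −0.5 × (0.078 − 0.612) = 0.267

ln β = 0.27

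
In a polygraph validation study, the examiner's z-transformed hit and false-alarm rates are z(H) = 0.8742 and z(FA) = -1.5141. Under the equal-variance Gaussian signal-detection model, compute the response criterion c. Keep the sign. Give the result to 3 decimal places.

c = −½·[z(H) + z(FA)] = −½·(0.8742 + (-1.5141)) = 0.31995
c > 0: the examiner has a conservative response bias.

c = 0.320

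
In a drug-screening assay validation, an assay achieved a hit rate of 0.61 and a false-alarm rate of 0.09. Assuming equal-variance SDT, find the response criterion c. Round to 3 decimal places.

c = 0.531

z(0.61) = 0.2793, z(0.09) = -1.3408
c = −½·[z(H) + z(FA)] = −0.5 × (0.2793 + (-1.3408)) = 0.53075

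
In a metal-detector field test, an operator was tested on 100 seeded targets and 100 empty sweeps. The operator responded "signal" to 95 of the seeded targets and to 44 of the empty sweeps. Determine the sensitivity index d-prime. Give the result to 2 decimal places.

d-prime = 1.80

H = 95/100 = 0.9500
FA = 44/100 = 0.4400
Φ⁻¹(H) = Φ⁻¹(0.9500) = 1.6449
Φ⁻¹(FA) = Φ⁻¹(0.4400) = -0.1510
d' = z(H) − z(FA) = 1.6449 − (-0.1510) = 1.7959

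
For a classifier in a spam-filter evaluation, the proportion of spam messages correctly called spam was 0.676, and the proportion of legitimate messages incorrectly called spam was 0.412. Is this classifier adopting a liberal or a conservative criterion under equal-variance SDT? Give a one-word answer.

z(H) = 0.457, z(FA) = -0.222
c = −½·(z(H) + z(FA)) = -0.1175
c < 0 → liberal criterion (biased toward responding “yes”).

liberal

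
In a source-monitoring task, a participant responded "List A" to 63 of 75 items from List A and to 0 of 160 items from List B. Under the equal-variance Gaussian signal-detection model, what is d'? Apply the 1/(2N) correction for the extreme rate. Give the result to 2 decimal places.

d' = 3.73

The false-alarm rate is 0/160 = 0, so apply the 1/(2N) correction: FA → 1/(2·160) = 0.00313.
z(H) = z(0.84000) = 0.994
z(FA) = z(0.00313) = -2.734
d' = 0.994 − (-2.734) = 3.728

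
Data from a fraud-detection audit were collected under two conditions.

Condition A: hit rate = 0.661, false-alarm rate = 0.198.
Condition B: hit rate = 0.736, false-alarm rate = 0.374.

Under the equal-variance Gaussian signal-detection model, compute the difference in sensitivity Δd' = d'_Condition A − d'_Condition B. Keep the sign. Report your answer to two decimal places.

Δd' = 0.31

Condition A: z(0.661) = 0.415, z(0.198) = -0.849, d' = 1.264
Condition B: z(0.736) = 0.631, z(0.374) = -0.321, d' = 0.952
Δd' = d'_Condition A − d'_Condition B = 1.264 − 0.952 = 0.312
Condition A has the higher sensitivity.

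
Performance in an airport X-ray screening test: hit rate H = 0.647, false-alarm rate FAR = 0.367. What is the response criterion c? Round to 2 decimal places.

c = -0.02

Φ⁻¹(H) = Φ⁻¹(0.647) = 0.3772
Φ⁻¹(FA) = Φ⁻¹(0.367) = -0.3398
c = −½·[z(H) + z(FA)] = −0.5 × (0.3772 + (-0.3398)) = -0.0187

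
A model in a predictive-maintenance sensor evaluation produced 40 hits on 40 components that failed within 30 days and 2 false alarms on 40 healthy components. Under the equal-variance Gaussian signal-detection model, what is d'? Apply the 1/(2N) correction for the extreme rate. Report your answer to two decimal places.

The hit rate is 40/40 = 1, so apply the 1/(2N) correction: H → 1 − 1/(2·40) = 0.98750.
z(H) = z(0.98750) = 2.241
z(FA) = z(0.05000) = -1.645
d' = 2.241 − (-1.645) = 3.886

d' = 3.89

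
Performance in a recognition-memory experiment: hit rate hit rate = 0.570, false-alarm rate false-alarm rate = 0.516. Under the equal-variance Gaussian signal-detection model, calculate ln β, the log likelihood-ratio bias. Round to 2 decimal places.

Φ⁻¹(0.570) = 0.176, Φ⁻¹(0.516) = 0.040
ln β = −½·[z(H)² − z(FA)²] = −0.5 × (0.031 − 0.002) = -0.0145

ln β = -0.01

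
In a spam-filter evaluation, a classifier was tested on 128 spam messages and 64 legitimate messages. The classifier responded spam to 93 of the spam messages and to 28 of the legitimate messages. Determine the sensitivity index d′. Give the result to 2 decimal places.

H = 93/128 = 0.7266
FA = 28/64 = 0.4375
z(H) = z(0.7266) = 0.6026
z(FA) = z(0.4375) = -0.1573
d' = z(H) − z(FA) = 0.6026 − (-0.1573) = 0.7599

d′ = 0.76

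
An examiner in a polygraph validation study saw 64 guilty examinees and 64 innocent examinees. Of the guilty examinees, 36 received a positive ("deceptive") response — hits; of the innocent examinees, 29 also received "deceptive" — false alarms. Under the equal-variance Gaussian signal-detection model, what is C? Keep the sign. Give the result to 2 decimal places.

H = 36/64 = 0.5625
FA = 29/64 = 0.4531
z(0.5625) = 0.157, z(0.4531) = -0.118
c = −½·[z(H) + z(FA)] = −0.5 × (0.157 + (-0.118)) = -0.0195

C = -0.02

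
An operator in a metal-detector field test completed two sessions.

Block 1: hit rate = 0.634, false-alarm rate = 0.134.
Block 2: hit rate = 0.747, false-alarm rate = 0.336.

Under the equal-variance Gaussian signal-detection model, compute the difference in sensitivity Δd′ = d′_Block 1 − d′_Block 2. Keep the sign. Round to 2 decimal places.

Δd′ = 0.36

Block 1: z(0.634) = 0.342, z(0.134) = -1.108, d' = 1.450
Block 2: z(0.747) = 0.665, z(0.336) = -0.423, d' = 1.088
Δd' = d'_Block 1 − d'_Block 2 = 1.450 − 1.088 = 0.362
Block 1 has the higher sensitivity.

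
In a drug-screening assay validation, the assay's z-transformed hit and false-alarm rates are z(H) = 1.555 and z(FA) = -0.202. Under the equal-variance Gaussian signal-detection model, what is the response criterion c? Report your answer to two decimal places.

c = -0.68

c = −½·[z(H) + z(FA)] = −½·(1.555 + (-0.202)) = -0.6765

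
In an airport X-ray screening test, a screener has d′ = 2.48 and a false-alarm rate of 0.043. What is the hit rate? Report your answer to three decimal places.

z(false-alarm rate) = z(0.043) = -1.7169
z(H) = z(FA) + d' = -1.7169 + 2.48 = 0.7631
hit rate = Φ(0.7631) = 0.7773

hit rate = 0.777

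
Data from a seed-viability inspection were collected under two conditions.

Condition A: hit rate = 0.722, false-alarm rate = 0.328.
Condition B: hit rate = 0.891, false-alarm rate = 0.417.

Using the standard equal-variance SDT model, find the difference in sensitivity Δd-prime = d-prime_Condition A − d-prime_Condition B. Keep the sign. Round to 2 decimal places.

Condition A: z(0.722) = 0.589, z(0.328) = -0.445, d' = 1.034
Condition B: z(0.891) = 1.232, z(0.417) = -0.210, d' = 1.442
Δd' = d'_Condition A − d'_Condition B = 1.034 − 1.442 = -0.408
Condition B has the higher sensitivity.

Δd-prime = -0.41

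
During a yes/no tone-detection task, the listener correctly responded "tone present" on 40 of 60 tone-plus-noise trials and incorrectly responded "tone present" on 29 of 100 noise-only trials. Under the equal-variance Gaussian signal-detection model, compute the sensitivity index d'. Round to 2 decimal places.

H = 40/60 = 0.6667
FA = 29/100 = 0.2900
z(H) = z(0.6667) = 0.4308
z(FA) = z(0.2900) = -0.5534
d' = z(H) − z(FA) = 0.4308 − (-0.5534) = 0.9842

d' = 0.98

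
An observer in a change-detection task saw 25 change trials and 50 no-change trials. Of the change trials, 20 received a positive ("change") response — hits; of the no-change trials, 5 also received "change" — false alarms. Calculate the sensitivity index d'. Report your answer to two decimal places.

d' = 2.12

H = 20/25 = 0.8000
FA = 5/50 = 0.1000
Φ⁻¹(0.8000) = 0.842, Φ⁻¹(0.1000) = -1.282
d' = z(H) − z(FA) = 0.842 − (-1.282) = 2.124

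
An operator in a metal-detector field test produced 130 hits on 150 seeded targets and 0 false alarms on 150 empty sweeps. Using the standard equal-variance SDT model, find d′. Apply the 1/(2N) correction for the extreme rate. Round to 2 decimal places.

The false-alarm rate is 0/150 = 0, so apply the 1/(2N) correction: FA → 1/(2·150) = 0.00333.
z(H) = z(0.86667) = 1.111
z(FA) = z(0.00333) = -2.713
d' = 1.111 − (-2.713) = 3.824

d′ = 3.82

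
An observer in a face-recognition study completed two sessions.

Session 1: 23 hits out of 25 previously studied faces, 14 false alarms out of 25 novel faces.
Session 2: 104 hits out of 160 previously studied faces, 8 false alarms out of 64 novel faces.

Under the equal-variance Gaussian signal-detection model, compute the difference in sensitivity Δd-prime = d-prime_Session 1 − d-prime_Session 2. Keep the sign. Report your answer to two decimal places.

Δd-prime = -0.28

Session 1: z(0.9200) = 1.405, z(0.5600) = 0.151, d' = 1.254
Session 2: z(0.6500) = 0.385, z(0.1250) = -1.150, d' = 1.535
Δd' = d'_Session 1 − d'_Session 2 = 1.254 − 1.535 = -0.281
Session 2 has the higher sensitivity.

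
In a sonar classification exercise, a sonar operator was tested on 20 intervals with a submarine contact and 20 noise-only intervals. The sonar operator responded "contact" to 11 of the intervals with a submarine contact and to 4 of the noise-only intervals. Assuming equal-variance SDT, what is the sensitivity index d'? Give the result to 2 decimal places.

H = 11/20 = 0.5500
FA = 4/20 = 0.2000
Φ⁻¹(H) = 0.1257
Φ⁻¹(FA) = -0.8416
d' = z(H) − z(FA) = 0.1257 − (-0.8416) = 0.9673

d' = 0.97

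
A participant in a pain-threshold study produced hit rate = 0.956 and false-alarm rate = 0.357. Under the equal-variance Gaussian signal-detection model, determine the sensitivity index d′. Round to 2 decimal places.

d′ = 2.07

z(0.956) = 1.706, z(0.357) = -0.366
d' = z(H) − z(FA) = 1.706 − (-0.366) = 2.072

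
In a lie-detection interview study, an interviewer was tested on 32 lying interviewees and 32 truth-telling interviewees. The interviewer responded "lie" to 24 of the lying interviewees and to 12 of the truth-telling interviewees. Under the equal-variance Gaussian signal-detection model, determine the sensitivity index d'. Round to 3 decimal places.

H = 24/32 = 0.7500
FA = 12/32 = 0.3750
Φ⁻¹(H) = 0.6745
Φ⁻¹(FA) = -0.3186
d' = z(H) − z(FA) = 0.6745 − (-0.3186) = 0.9931

d' = 0.993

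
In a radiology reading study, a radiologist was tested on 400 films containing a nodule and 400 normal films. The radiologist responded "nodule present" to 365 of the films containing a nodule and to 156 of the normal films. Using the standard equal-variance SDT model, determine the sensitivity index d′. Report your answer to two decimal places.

d′ = 1.64

H = 365/400 = 0.9125
FA = 156/400 = 0.3900
z(0.9125) = 1.3563, z(0.3900) = -0.2793
d' = z(H) − z(FA) = 1.3563 − (-0.2793) = 1.6356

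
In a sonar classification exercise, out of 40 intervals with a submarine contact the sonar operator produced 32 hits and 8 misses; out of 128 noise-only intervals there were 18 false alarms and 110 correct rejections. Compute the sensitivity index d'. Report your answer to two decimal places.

d' = 1.92

H = 32/40 = 0.8000
FA = 18/128 = 0.1406
z(H) = 0.842
z(FA) = -1.078
d' = z(H) − z(FA) = 0.842 − (-1.078) = 1.920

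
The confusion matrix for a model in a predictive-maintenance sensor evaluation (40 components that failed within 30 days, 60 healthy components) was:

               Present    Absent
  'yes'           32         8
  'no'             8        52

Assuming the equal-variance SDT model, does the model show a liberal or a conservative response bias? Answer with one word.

conservative

z(H) = 0.842, z(FA) = -1.111
c = −½·(z(H) + z(FA)) = 0.1345
c > 0 → conservative criterion (biased toward responding “no”).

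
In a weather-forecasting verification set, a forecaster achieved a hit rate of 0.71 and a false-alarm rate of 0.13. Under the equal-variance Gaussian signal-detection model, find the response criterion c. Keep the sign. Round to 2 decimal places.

c = 0.29

z(H) = 0.553
z(FA) = -1.126
c = −½·[z(H) + z(FA)] = −0.5 × (0.553 + (-1.126)) = 0.2865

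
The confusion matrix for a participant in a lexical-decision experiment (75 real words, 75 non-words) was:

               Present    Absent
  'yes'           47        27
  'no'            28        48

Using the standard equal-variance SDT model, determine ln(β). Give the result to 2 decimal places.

H = 47/75 = 0.6267
FA = 27/75 = 0.3600
z(0.6267) = 0.323, z(0.3600) = -0.358
ln β = −½·[z(H)² − z(FA)²] = −0.5 × (0.104 − 0.128) = 0.012

ln β = 0.01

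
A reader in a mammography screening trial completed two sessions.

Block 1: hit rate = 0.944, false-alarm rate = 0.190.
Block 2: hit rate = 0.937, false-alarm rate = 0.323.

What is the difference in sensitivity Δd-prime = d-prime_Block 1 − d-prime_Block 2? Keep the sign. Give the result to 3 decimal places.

Block 1: z(0.944) = 1.5893, z(0.190) = -0.8779, d' = 2.4672
Block 2: z(0.937) = 1.5301, z(0.323) = -0.4593, d' = 1.9894
Δd' = d'_Block 1 − d'_Block 2 = 2.4672 − 1.9894 = 0.4778
Block 1 has the higher sensitivity.

Δd-prime = 0.478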